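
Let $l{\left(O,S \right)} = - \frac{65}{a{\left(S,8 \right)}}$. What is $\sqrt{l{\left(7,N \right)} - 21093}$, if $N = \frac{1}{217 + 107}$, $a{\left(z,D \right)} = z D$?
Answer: $\frac{i \sqrt{94902}}{2} \approx 154.03 i$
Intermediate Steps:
$a{\left(z,D \right)} = D z$
$N = \frac{1}{324} \approx 0.0030864$
$l{\left(O,S \right)} = - \frac{65}{8 S}$
$\sqrt{l{\left(7,N \right)} - 21093} = \sqrt{- \frac{65 \frac{1}{\frac{1}{324}}}{8} - 21093} = \sqrt{\left(- \frac{65}{8}\right) 324 - 21093} = \sqrt{- \frac{5265}{2} - 21093} = \sqrt{- \frac{47451}{2}} = \frac{i \sqrt{94902}}{2}$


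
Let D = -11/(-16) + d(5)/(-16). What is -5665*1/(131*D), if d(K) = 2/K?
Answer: -453200/6943 ≈ -65.274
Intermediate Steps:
D = 53/80 (D = -11/(-16) + (2/5)/(-16) = -11*(-1/16) + (2*(⅕))*(-1/16) = 11/16 + (⅖)*(-1/16) = 11/16 - 1/40 = 53/80 ≈ 0.66250)
-5665*1/(131*D) = -5665/((53/80)*131) = -5665/6943/80 = -5665*80/6943 = -453200/6943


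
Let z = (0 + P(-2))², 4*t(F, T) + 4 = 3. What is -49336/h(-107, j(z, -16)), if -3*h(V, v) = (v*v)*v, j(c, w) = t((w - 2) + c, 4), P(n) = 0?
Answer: -9472512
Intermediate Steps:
t(F, T) = -¼ (t(F, T) = -1 + (¼)*3 = -1 + ¾ = -¼)
z = 0 (z = (0 + 0)² = 0² = 0)
j(c, w) = -¼
h(V, v) = -v³/3 (h(V, v) = -v*v*v/3 = -v²*v/3 = -v³/3)
-49336/h(-107, j(z, -16)) = -49336/((-(-¼)³/3)) = -49336/((-⅓*(-1/64))) = -49336/1/192 = -49336*192 = -9472512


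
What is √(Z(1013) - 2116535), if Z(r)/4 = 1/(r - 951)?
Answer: 1689*I*√713/31 ≈ 1454.8*I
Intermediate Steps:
Z(r) = 4/(-951 + r) (Z(r) = 4/(r - 951) = 4/(-951 + r))
√(Z(1013) - 2116535) = √(4/(-951 + 1013) - 2116535) = √(4/62 - 2116535) = √(4*(1/62) - 2116535) = √(2/31 - 2116535) = √(-65612583/31) = 1689*I*√713/31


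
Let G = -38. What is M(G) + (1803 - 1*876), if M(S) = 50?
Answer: 977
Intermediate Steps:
M(G) + (1803 - 1*876) = 50 + (1803 - 1*876) = 50 + (1803 - 876) = 50 + 927 = 977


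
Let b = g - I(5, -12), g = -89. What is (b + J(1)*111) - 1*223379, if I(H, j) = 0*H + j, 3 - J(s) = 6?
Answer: -223789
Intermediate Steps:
J(s) = -3 (J(s) = 3 - 1*6 = 3 - 6 = -3)
I(H, j) = j (I(H, j) = 0 + j = j)
b = -77 (b = -89 - 1*(-12) = -89 + 12 = -77)
(b + J(1)*111) - 1*223379 = (-77 - 3*111) - 1*223379 = (-77 - 333) - 223379 = -410 - 223379 = -223789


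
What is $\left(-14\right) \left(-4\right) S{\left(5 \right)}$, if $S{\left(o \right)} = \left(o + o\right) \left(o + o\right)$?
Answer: $5600$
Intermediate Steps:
$S{\left(o \right)} = 4 o^{2}$ ($S{\left(o \right)} = 2 o 2 o = 4 o^{2}$)
$\left(-14\right) \left(-4\right) S{\left(5 \right)} = \left(-14\right) \left(-4\right) 4 \cdot 5^{2} = 56 \cdot 4 \cdot 25 = 56 \cdot 100 = 5600$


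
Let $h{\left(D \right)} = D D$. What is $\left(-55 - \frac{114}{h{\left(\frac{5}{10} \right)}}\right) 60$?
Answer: $-30660$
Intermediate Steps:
$h{\left(D \right)} = D^{2}$
$\left(-55 - \frac{114}{h{\left(\frac{5}{10} \right)}}\right) 60 = \left(-55 - \frac{114}{\left(\frac{5}{10}\right)^{2}}\right) 60 = \left(-55 - \frac{114}{\left(5 \cdot \frac{1}{10}\right)^{2}}\right) 60 = \left(-55 - \frac{114}{\left(\frac{1}{2}\right)^{2}}\right) 60 = \left(-55 - 114 \frac{1}{\frac{1}{4}}\right) 60 = \left(-55 - 456\right) 60 = \left(-511\right) 60 = -30660$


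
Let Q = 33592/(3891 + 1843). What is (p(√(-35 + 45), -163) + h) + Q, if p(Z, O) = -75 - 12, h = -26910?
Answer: -77383603/2867 ≈ -26991.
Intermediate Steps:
p(Z, O) = -87
Q = 16796/2867 (Q = 33592/5734 = 33592*(1/5734) = 16796/2867 ≈ 5.8584)
(p(√(-35 + 45), -163) + h) + Q = (-87 - 26910) + 16796/2867 = -26997 + 16796/2867 = -77383603/2867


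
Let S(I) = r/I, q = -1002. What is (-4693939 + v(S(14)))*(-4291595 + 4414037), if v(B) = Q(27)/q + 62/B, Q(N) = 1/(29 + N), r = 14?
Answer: -5374853334773575/9352 ≈ -5.7473e+11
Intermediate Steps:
S(I) = 14/I
v(B) = -1/56112 + 62/B (v(B) = 1/((29 + 27)*(-1002)) + 62/B = -1/1002/56 + 62/B = (1/56)*(-1/1002) + 62/B = -1/56112 + 62/B)
(-4693939 + v(S(14)))*(-4291595 + 4414037) = (-4693939 + (3478944 - 14/14)/(56112*((14/14))))*(-4291595 + 4414037) = (-4693939 + (3478944 - 14/14)/(56112*((14*(1/14)))))*122442 = (-4693939 + (1/56112)*(3478944 - 1*1)/1)*122442 = (-4693939 + (1/56112)*1*(3478944 - 1))*122442 = (-4693939 + (1/56112)*1*3478943)*122442 = (-4693939 + 3478943/56112)*122442 = -263382826225/56112*122442 = -5374853334773575/9352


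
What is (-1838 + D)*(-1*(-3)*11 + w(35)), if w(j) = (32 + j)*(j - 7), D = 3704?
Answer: 3562194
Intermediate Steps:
w(j) = (-7 + j)*(32 + j) (w(j) = (32 + j)*(-7 + j) = (-7 + j)*(32 + j))
(-1838 + D)*(-1*(-3)*11 + w(35)) = (-1838 + 3704)*(-1*(-3)*11 + (-224 + 35² + 25*35)) = 1866*(3*11 + (-224 + 1225 + 875)) = 1866*(33 + 1876) = 1866*1909 = 3562194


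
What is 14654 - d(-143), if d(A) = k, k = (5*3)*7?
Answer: 14549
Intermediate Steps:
k = 105 (k = 15*7 = 105)
d(A) = 105
14654 - d(-143) = 14654 - 1*105 = 14654 - 105 = 14549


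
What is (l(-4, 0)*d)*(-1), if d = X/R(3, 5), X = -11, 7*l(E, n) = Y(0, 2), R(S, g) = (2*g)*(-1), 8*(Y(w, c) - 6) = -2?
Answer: -253/280 ≈ -0.90357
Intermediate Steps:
Y(w, c) = 23/4 (Y(w, c) = 6 + (⅛)*(-2) = 6 - ¼ = 23/4)
R(S, g) = -2*g
l(E, n) = 23/28 (l(E, n) = (⅐)*(23/4) = 23/28)
d = 11/10 (d = -11/((-2*5)) = -11/(-10) = -11*(-⅒) = 11/10 ≈ 1.1000)
(l(-4, 0)*d)*(-1) = ((23/28)*(11/10))*(-1) = (253/280)*(-1) = -253/280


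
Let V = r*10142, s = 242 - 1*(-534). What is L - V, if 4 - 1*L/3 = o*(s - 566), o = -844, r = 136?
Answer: -847580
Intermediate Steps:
s = 776 (s = 242 + 534 = 776)
L = 531732 (L = 12 - (-2532)*(776 - 566) = 12 - (-2532)*210 = 12 - 3*(-177240) = 12 + 531720 = 531732)
V = 1379312 (V = 136*10142 = 1379312)
L - V = 531732 - 1*1379312 = 531732 - 1379312 = -847580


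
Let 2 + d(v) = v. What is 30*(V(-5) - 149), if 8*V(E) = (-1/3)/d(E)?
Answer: -125155/28 ≈ -4469.8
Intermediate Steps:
d(v) = -2 + v
V(E) = -1/(24*(-2 + E)) (V(E) = ((-1/3)/(-2 + E))/8 = ((-1*⅓)/(-2 + E))/8 = (-1/(3*(-2 + E)))/8 = -1/(24*(-2 + E)))
30*(V(-5) - 149) = 30*(-1/(-48 + 24*(-5)) - 149) = 30*(-1/(-48 - 120) - 149) = 30*(-1/(-168) - 149) = 30*(-1*(-1/168) - 149) = 30*(1/168 - 149) = 30*(-25031/168) = -125155/28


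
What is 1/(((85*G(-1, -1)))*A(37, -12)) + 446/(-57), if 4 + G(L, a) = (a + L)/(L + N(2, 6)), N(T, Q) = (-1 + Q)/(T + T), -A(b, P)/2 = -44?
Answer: -4448113/568480 ≈ -7.8246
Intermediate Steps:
A(b, P) = 88 (A(b, P) = -2*(-44) = 88)
N(T, Q) = (-1 + Q)/(2*T) (N(T, Q) = (-1 + Q)/((2*T)) = (-1 + Q)*(1/(2*T)) = (-1 + Q)/(2*T))
G(L, a) = -4 + (L + a)/(5/4 + L) (G(L, a) = -4 + (a + L)/(L + (½)*(-1 + 6)/2) = -4 + (L + a)/(L + (½)*(½)*5) = -4 + (L + a)/(L + 5/4) = -4 + (L + a)/(5/4 + L))
1/(((85*G(-1, -1)))*A(37, -12)) + 446/(-57) = 1/((85*(4*(-5 - 1 - 3*(-1))/(5 + 4*(-1))))*88) + 446/(-57) = (1/88)/(85*(4*(-5 - 1 + 3)/(5 - 4))) + 446*(-1/57) = (1/88)/(85*(4*(-3)/1)) - 446/57 = (1/88)/(85*(4*1*(-3))) - 446/57 = (1/88)/(85*(-12)) - 446/57 = (1/88)/(-1020) - 446/57 = -1/1020*1/88 - 446/57 = -1/89760 - 446/57 = -4448113/568480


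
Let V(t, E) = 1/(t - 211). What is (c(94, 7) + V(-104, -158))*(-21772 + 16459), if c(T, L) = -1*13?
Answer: 1036288/15 ≈ 69086.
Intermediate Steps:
c(T, L) = -13
V(t, E) = 1/(-211 + t)
(c(94, 7) + V(-104, -158))*(-21772 + 16459) = (-13 + 1/(-211 - 104))*(-21772 + 16459) = (-13 + 1/(-315))*(-5313) = (-13 - 1/315)*(-5313) = -4096/315*(-5313) = 1036288/15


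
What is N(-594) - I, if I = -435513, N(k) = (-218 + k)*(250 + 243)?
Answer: 35197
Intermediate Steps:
N(k) = -107474 + 493*k (N(k) = (-218 + k)*493 = -107474 + 493*k)
N(-594) - I = (-107474 + 493*(-594)) - 1*(-435513) = (-107474 - 292842) + 435513 = -400316 + 435513 = 35197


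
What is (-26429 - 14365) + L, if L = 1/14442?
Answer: -589146947/14442 ≈ -40794.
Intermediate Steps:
L = 1/14442 ≈ 6.9242e-5
(-26429 - 14365) + L = (-26429 - 14365) + 1/14442 = -40794 + 1/14442 = -589146947/14442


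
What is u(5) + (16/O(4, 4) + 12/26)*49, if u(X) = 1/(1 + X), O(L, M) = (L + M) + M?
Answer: 2291/26 ≈ 88.115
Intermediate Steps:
O(L, M) = L + 2*M
u(5) + (16/O(4, 4) + 12/26)*49 = 1/(1 + 5) + (16/(4 + 2*4) + 12/26)*49 = 1/6 + (16/(4 + 8) + 12*(1/26))*49 = ⅙ + (16/12 + 6/13)*49 = ⅙ + (16*(1/12) + 6/13)*49 = ⅙ + (4/3 + 6/13)*49 = ⅙ + (70/39)*49 = ⅙ + 3430/39 = 2291/26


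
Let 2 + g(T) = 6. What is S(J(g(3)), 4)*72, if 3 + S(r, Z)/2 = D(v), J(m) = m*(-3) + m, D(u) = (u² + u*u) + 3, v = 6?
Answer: 10368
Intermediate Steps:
g(T) = 4 (g(T) = -2 + 6 = 4)
D(u) = 3 + 2*u² (D(u) = (u² + u²) + 3 = 2*u² + 3 = 3 + 2*u²)
J(m) = -2*m (J(m) = -3*m + m = -2*m)
S(r, Z) = 144 (S(r, Z) = -6 + 2*(3 + 2*6²) = -6 + 2*(3 + 2*36) = -6 + 2*(3 + 72) = -6 + 2*75 = -6 + 150 = 144)
S(J(g(3)), 4)*72 = 144*72 = 10368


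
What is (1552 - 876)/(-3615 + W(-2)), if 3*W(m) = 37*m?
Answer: -2028/10919 ≈ -0.18573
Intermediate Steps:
W(m) = 37*m/3 (W(m) = (37*m)/3 = 37*m/3)
(1552 - 876)/(-3615 + W(-2)) = (1552 - 876)/(-3615 + (37/3)*(-2)) = 676/(-3615 - 74/3) = 676/(-10919/3) = 676*(-3/10919) = -2028/10919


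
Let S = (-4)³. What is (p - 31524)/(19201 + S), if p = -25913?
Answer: -57437/19137 ≈ -3.0014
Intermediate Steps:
S = -64
(p - 31524)/(19201 + S) = (-25913 - 31524)/(19201 - 64) = -57437/19137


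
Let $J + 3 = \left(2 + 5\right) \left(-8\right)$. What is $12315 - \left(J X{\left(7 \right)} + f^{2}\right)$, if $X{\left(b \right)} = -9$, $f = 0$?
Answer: $11784$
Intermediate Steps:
$J = -59$ ($J = -3 + \left(2 + 5\right) \left(-8\right) = -3 + 7 \left(-8\right) = -3 - 56 = -59$)
$12315 - \left(J X{\left(7 \right)} + f^{2}\right) = 12315 - \left(\left(-59\right) \left(-9\right) + 0^{2}\right) = 12315 - \left(531 + 0\right) = 12315 - 531 = 11784$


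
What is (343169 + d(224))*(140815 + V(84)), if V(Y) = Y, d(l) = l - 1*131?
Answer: 48365272538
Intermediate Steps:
d(l) = -131 + l (d(l) = l - 131 = -131 + l)
(343169 + d(224))*(140815 + V(84)) = (343169 + (-131 + 224))*(140815 + 84) = (343169 + 93)*140899 = 343262*140899 = 48365272538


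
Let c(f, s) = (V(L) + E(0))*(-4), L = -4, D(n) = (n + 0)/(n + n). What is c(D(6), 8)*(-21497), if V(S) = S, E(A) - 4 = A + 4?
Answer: 343952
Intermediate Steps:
D(n) = ½ (D(n) = n/((2*n)) = n*(1/(2*n)) = ½)
E(A) = 8 + A (E(A) = 4 + (A + 4) = 4 + (4 + A) = 8 + A)
c(f, s) = -16 (c(f, s) = (-4 + (8 + 0))*(-4) = (-4 + 8)*(-4) = 4*(-4) = -16)
c(D(6), 8)*(-21497) = -16*(-21497) = 343952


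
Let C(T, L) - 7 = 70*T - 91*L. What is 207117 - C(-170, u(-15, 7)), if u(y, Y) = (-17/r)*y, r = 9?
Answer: 664765/3 ≈ 2.2159e+5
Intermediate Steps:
u(y, Y) = -17*y/9 (u(y, Y) = (-17/9)*y = (-17*⅑)*y = -17*y/9)
C(T, L) = 7 - 91*L + 70*T (C(T, L) = 7 + (70*T - 91*L) = 7 + (-91*L + 70*T) = 7 - 91*L + 70*T)
207117 - C(-170, u(-15, 7)) = 207117 - (7 - (-1547)*(-15)/9 + 70*(-170)) = 207117 - (7 - 91*85/3 - 11900) = 207117 - (7 - 7735/3 - 11900) = 207117 - 1*(-43414/3) = 207117 + 43414/3 = 664765/3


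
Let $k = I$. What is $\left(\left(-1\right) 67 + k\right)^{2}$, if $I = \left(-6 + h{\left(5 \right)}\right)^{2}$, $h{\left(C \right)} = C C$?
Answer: $86436$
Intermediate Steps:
$h{\left(C \right)} = C^{2}$
$I = 361$ ($I = \left(-6 + 5^{2}\right)^{2} = \left(-6 + 25\right)^{2} = 19^{2} = 361$)
$k = 361$
$\left(\left(-1\right) 67 + k\right)^{2} = \left(\left(-1\right) 67 + 361\right)^{2} = \left(-67 + 361\right)^{2} = 294^{2} = 86436$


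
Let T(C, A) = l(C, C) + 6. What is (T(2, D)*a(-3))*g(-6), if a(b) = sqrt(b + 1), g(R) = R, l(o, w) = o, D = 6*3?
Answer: -48*I*sqrt(2) ≈ -67.882*I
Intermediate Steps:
D = 18
a(b) = sqrt(1 + b)
T(C, A) = 6 + C (T(C, A) = C + 6 = 6 + C)
(T(2, D)*a(-3))*g(-6) = ((6 + 2)*sqrt(1 - 3))*(-6) = (8*sqrt(-2))*(-6) = (8*(I*sqrt(2)))*(-6) = (8*I*sqrt(2))*(-6) = -48*I*sqrt(2)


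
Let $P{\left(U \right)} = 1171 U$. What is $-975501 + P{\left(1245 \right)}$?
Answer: $482394$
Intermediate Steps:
$-975501 + P{\left(1245 \right)} = -975501 + 1171 \cdot 1245 = -975501 + 1457895 = 482394$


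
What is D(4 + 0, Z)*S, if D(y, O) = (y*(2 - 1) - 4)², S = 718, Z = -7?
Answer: 0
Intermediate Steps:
D(y, O) = (-4 + y)² (D(y, O) = (y*1 - 4)² = (y - 4)² = (-4 + y)²)
D(4 + 0, Z)*S = (-4 + (4 + 0))²*718 = (-4 + 4)²*718 = 0²*718 = 0*718 = 0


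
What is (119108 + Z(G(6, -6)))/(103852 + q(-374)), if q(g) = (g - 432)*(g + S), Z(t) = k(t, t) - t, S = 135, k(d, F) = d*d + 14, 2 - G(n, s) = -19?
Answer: 59771/148243 ≈ 0.40320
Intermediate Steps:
G(n, s) = 21 (G(n, s) = 2 - 1*(-19) = 2 + 19 = 21)
k(d, F) = 14 + d² (k(d, F) = d² + 14 = 14 + d²)
Z(t) = 14 + t² - t (Z(t) = (14 + t²) - t = 14 + t² - t)
q(g) = (-432 + g)*(135 + g) (q(g) = (g - 432)*(g + 135) = (-432 + g)*(135 + g))
(119108 + Z(G(6, -6)))/(103852 + q(-374)) = (119108 + (14 + 21² - 1*21))/(103852 + (-58320 + (-374)² - 297*(-374))) = (119108 + (14 + 441 - 21))/(103852 + (-58320 + 139876 + 111078)) = (119108 + 434)/(103852 + 192634) = 119542/296486 = 119542*(1/296486) = 59771/148243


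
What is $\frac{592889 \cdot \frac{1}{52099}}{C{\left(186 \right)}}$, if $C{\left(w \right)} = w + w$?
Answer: $\frac{592889}{19380828} \approx 0.030592$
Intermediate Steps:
$C{\left(w \right)} = 2 w$
$\frac{592889 \cdot \frac{1}{52099}}{C{\left(186 \right)}} = \frac{592889 \cdot \frac{1}{52099}}{2 \cdot 186} = \frac{592889 \cdot \frac{1}{52099}}{372} = \frac{592889}{52099} \cdot \frac{1}{372} = \frac{592889}{19380828}$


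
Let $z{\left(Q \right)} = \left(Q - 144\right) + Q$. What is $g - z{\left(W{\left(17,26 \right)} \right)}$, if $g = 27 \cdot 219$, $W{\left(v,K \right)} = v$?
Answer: $6023$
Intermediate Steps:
$z{\left(Q \right)} = -144 + 2 Q$ ($z{\left(Q \right)} = \left(-144 + Q\right) + Q = -144 + 2 Q$)
$g = 5913$
$g - z{\left(W{\left(17,26 \right)} \right)} = 5913 - \left(-144 + 2 \cdot 17\right) = 5913 - \left(-144 + 34\right) = 5913 - -110 = 5913 + 110 = 6023$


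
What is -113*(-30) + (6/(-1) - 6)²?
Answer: 3534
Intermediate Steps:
-113*(-30) + (6/(-1) - 6)² = 3390 + (6*(-1) - 6)² = 3390 + (-6 - 6)² = 3390 + (-12)² = 3390 + 144 = 3534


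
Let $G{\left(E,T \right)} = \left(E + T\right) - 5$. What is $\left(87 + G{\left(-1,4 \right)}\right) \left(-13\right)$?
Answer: $-1105$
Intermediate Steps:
$G{\left(E,T \right)} = -5 + E + T$
$\left(87 + G{\left(-1,4 \right)}\right) \left(-13\right) = \left(87 - 2\right) \left(-13\right) = 85 \left(-13\right) = -1105$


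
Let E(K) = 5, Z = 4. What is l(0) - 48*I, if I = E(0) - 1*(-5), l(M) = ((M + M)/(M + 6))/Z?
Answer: -480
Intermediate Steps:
l(M) = M/(2*(6 + M)) (l(M) = ((M + M)/(M + 6))/4 = ((2*M)/(6 + M))*(1/4) = (2*M/(6 + M))*(1/4) = M/(2*(6 + M)))
I = 10 (I = 5 - 1*(-5) = 5 + 5 = 10)
l(0) - 48*I = (1/2)*0/(6 + 0) - 48*10 = (1/2)*0/6 - 480 = (1/2)*0*(1/6) - 480 = 0 - 480 = -480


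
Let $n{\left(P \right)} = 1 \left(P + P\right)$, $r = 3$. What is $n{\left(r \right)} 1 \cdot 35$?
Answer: $210$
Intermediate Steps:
$n{\left(P \right)} = 2 P$ ($n{\left(P \right)} = 1 \cdot 2 P = 2 P$)
$n{\left(r \right)} 1 \cdot 35 = 2 \cdot 3 \cdot 1 \cdot 35 = 6 \cdot 1 \cdot 35 = 6 \cdot 35 = 210$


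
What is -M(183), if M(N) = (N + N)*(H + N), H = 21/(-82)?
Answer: -2742255/41 ≈ -66884.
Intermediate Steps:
H = -21/82 (H = 21*(-1/82) = -21/82 ≈ -0.25610)
M(N) = 2*N*(-21/82 + N) (M(N) = (N + N)*(-21/82 + N) = (2*N)*(-21/82 + N) = 2*N*(-21/82 + N))
-M(183) = -183*(-21 + 82*183)/41 = -183*(-21 + 15006)/41 = -183*14985/41 = -1*2742255/41 = -2742255/41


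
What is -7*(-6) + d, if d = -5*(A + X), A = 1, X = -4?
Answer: 57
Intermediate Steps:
d = 15 (d = -5*(1 - 4) = -5*(-3) = 15)
-7*(-6) + d = -7*(-6) + 15 = 42 + 15 = 57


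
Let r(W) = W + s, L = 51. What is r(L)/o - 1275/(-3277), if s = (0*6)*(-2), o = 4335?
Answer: 111652/278545 ≈ 0.40084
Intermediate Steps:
s = 0 (s = 0*(-2) = 0)
r(W) = W (r(W) = W + 0 = W)
r(L)/o - 1275/(-3277) = 51/4335 - 1275/(-3277) = 51*(1/4335) - 1275*(-1/3277) = 1/85 + 1275/3277 = 111652/278545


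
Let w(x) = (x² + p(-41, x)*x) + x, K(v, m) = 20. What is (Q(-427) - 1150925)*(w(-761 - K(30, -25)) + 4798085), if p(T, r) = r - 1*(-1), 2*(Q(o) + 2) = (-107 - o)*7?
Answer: -6917750576115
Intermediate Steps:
Q(o) = -753/2 - 7*o/2 (Q(o) = -2 + ((-107 - o)*7)/2 = -2 + (-749 - 7*o)/2 = -2 + (-749/2 - 7*o/2) = -753/2 - 7*o/2)
p(T, r) = 1 + r (p(T, r) = r + 1 = 1 + r)
w(x) = x + x² + x*(1 + x) (w(x) = (x² + (1 + x)*x) + x = (x² + x*(1 + x)) + x = x + x² + x*(1 + x))
(Q(-427) - 1150925)*(w(-761 - K(30, -25)) + 4798085) = ((-753/2 - 7/2*(-427)) - 1150925)*(2*(-761 - 1*20)*(1 + (-761 - 1*20)) + 4798085) = ((-753/2 + 2989/2) - 1150925)*(2*(-761 - 20)*(1 + (-761 - 20)) + 4798085) = (1118 - 1150925)*(2*(-781)*(1 - 781) + 4798085) = -1149807*(2*(-781)*(-780) + 4798085) = -1149807*(1218360 + 4798085) = -1149807*6016445 = -6917750576115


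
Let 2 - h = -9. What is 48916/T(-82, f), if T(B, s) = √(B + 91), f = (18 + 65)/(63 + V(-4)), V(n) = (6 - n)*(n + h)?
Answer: 48916/3 ≈ 16305.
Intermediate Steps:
h = 11 (h = 2 - 1*(-9) = 2 + 9 = 11)
V(n) = (6 - n)*(11 + n) (V(n) = (6 - n)*(n + 11) = (6 - n)*(11 + n))
f = 83/133 (f = (18 + 65)/(63 + (66 - 1*(-4)² - 5*(-4))) = 83/(63 + (66 - 1*16 + 20)) = 83/(63 + (66 - 16 + 20)) = 83/(63 + 70) = 83/133 ≈ 0.62406)
T(B, s) = √(91 + B)
48916/T(-82, f) = 48916/(√(91 - 82)) = 48916/(√9) = 48916/3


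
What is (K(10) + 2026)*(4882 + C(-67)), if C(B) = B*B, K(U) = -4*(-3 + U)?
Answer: 18723258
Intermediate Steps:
K(U) = 12 - 4*U
C(B) = B**2
(K(10) + 2026)*(4882 + C(-67)) = ((12 - 4*10) + 2026)*(4882 + (-67)**2) = ((12 - 40) + 2026)*(4882 + 4489) = (-28 + 2026)*9371 = 1998*9371 = 18723258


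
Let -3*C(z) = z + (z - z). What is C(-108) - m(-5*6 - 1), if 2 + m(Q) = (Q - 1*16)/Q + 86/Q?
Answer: 1217/31 ≈ 39.258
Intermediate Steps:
m(Q) = -2 + 86/Q + (-16 + Q)/Q (m(Q) = -2 + ((Q - 1*16)/Q + 86/Q) = -2 + ((Q - 16)/Q + 86/Q) = -2 + ((-16 + Q)/Q + 86/Q) = -2 + (86/Q + (-16 + Q)/Q) = -2 + 86/Q + (-16 + Q)/Q)
C(z) = -z/3 (C(z) = -(z + (z - z))/3 = -(z + 0)/3 = -z/3)
C(-108) - m(-5*6 - 1) = -⅓*(-108) - (70 - (-5*6 - 1))/(-5*6 - 1) = 36 - (70 - (-30 - 1))/(-30 - 1) = 36 - (70 - 1*(-31))/(-31) = 36 - (-1)*(70 + 31)/31 = 36 - (-1)*101/31 = 36 - 1*(-101/31) = 36 + 101/31 = 1217/31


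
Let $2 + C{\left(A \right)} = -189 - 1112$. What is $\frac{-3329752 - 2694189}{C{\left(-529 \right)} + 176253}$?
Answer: $- \frac{6023941}{174950} \approx -34.432$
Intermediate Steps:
$C{\left(A \right)} = -1303$ ($C{\left(A \right)} = -2 - 1301 = -1303$)
$\frac{-3329752 - 2694189}{C{\left(-529 \right)} + 176253} = \frac{-3329752 - 2694189}{-1303 + 176253} = - \frac{6023941}{174950}$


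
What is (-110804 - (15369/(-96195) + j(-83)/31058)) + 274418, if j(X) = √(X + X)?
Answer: 5246288033/32065 - I*√166/31058 ≈ 1.6361e+5 - 0.00041484*I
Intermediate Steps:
j(X) = √2*√X (j(X) = √(2*X) = √2*√X)
(-110804 - (15369/(-96195) + j(-83)/31058)) + 274418 = (-110804 - (15369/(-96195) + (√2*√(-83))/31058)) + 274418 = (-110804 - (15369*(-1/96195) + (√2*(I*√83))*(1/31058))) + 274418 = (-110804 - (-5123/32065 + (I*√166)*(1/31058))) + 274418 = (-110804 - (-5123/32065 + I*√166/31058)) + 274418 = (-110804 + (5123/32065 - I*√166/31058)) + 274418 = (-3552925137/32065 - I*√166/31058) + 274418 = 5246288033/32065 - I*√166/31058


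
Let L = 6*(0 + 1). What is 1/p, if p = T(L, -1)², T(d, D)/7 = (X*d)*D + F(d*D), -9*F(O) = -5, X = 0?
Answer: 81/1225 ≈ 0.066122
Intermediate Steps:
F(O) = 5/9 (F(O) = -⅑*(-5) = 5/9)
L = 6 (L = 6*1 = 6)
T(d, D) = 35/9 (T(d, D) = 7*((0*d)*D + 5/9) = 7*(0*D + 5/9) = 7*(0 + 5/9) = 7*(5/9) = 35/9)
p = 1225/81 (p = (35/9)² = 1225/81 ≈ 15.123)
1/p = 1/(1225/81) = 81/1225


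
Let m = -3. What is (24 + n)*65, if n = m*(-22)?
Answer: 5850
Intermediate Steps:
n = 66 (n = -3*(-22) = 66)
(24 + n)*65 = (24 + 66)*65 = 90*65 = 5850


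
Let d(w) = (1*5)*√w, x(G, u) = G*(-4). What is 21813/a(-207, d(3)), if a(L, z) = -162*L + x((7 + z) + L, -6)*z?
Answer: 120822207/176083126 - 7271000*√3/88041563 ≈ 0.54312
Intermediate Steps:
x(G, u) = -4*G
d(w) = 5*√w
a(L, z) = -162*L + z*(-28 - 4*L - 4*z) (a(L, z) = -162*L + (-4*((7 + z) + L))*z = -162*L + (-4*(7 + L + z))*z = -162*L + (-28 - 4*L - 4*z)*z = -162*L + z*(-28 - 4*L - 4*z))
21813/a(-207, d(3)) = 21813/(-162*(-207) - 4*5*√3*(7 - 207 + 5*√3)) = 21813/(33534 - 4*5*√3*(-200 + 5*√3)) = 21813/(33534 - 20*√3*(-200 + 5*√3))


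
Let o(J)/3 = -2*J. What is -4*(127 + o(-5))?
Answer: -628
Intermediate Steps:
o(J) = -6*J (o(J) = 3*(-2*J) = -6*J)
-4*(127 + o(-5)) = -4*(127 - 6*(-5)) = -4*(127 + 30) = -4*157 = -628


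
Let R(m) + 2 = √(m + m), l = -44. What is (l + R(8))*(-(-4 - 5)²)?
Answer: 3402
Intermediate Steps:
R(m) = -2 + √2*√m (R(m) = -2 + √(m + m) = -2 + √(2*m) = -2 + √2*√m)
(l + R(8))*(-(-4 - 5)²) = (-44 + (-2 + √2*√8))*(-(-4 - 5)²) = (-44 + (-2 + √2*(2*√2)))*(-1*(-9)²) = (-44 + (-2 + 4))*(-1*81) = (-44 + 2)*(-81) = -42*(-81) = 3402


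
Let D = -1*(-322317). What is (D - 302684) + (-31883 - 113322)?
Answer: -125572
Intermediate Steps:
D = 322317
(D - 302684) + (-31883 - 113322) = (322317 - 302684) + (-31883 - 113322) = 19633 - 145205 = -125572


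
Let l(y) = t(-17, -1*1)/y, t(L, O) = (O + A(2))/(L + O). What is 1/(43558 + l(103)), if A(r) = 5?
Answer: 927/40378264 ≈ 2.2958e-5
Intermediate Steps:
t(L, O) = (5 + O)/(L + O) (t(L, O) = (O + 5)/(L + O) = (5 + O)/(L + O))
l(y) = -2/(9*y) (l(y) = ((5 - 1*1)/(-17 - 1*1))/y = ((5 - 1)/(-17 - 1))/y = (4/(-18))/y = (-1/18*4)/y = -2/(9*y))
1/(43558 + l(103)) = 1/(43558 - 2/9/103) = 1/(43558 - 2/9*1/103) = 1/(43558 - 2/927) = 1/(40378264/927) = 927/40378264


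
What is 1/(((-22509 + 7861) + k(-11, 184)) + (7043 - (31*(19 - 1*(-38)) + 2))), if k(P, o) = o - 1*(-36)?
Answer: -1/9154 ≈ -0.00010924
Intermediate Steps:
k(P, o) = 36 + o (k(P, o) = o + 36 = 36 + o)
1/(((-22509 + 7861) + k(-11, 184)) + (7043 - (31*(19 - 1*(-38)) + 2))) = 1/(((-22509 + 7861) + (36 + 184)) + (7043 - (31*(19 - 1*(-38)) + 2))) = 1/((-14648 + 220) + (7043 - (31*(19 + 38) + 2))) = 1/(-14428 + (7043 - (31*57 + 2))) = 1/(-14428 + (7043 - (1767 + 2))) = 1/(-14428 + (7043 - 1*1769)) = 1/(-14428 + (7043 - 1769)) = 1/(-14428 + 5274) = 1/(-9154) = -1/9154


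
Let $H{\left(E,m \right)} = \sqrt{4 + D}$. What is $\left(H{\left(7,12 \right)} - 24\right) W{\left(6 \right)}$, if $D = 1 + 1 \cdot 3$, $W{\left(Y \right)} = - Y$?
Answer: $144 - 12 \sqrt{2} \approx 127.03$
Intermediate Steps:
$D = 4$ ($D = 1 + 3 = 4$)
$H{\left(E,m \right)} = 2 \sqrt{2}$ ($H{\left(E,m \right)} = \sqrt{4 + 4} = \sqrt{8} = 2 \sqrt{2}$)
$\left(H{\left(7,12 \right)} - 24\right) W{\left(6 \right)} = \left(2 \sqrt{2} - 24\right) \left(\left(-1\right) 6\right) = \left(-24 + 2 \sqrt{2}\right) \left(-6\right) = 144 - 12 \sqrt{2}$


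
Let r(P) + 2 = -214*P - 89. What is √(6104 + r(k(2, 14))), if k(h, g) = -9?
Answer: √7939 ≈ 89.101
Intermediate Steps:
r(P) = -91 - 214*P (r(P) = -2 + (-214*P - 89) = -2 + (-89 - 214*P) = -91 - 214*P)
√(6104 + r(k(2, 14))) = √(6104 + (-91 - 214*(-9))) = √(6104 + (-91 + 1926)) = √(6104 + 1835) = √7939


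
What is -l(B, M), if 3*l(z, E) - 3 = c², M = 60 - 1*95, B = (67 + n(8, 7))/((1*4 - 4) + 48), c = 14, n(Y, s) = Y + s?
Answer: -199/3 ≈ -66.333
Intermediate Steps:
B = 41/24 (B = (67 + (8 + 7))/((1*4 - 4) + 48) = (67 + 15)/((4 - 4) + 48) = 82/(0 + 48) = 82/48 = 82*(1/48) = 41/24 ≈ 1.7083)
M = -35 (M = 60 - 95 = -35)
l(z, E) = 199/3 (l(z, E) = 1 + (⅓)*14² = 1 + (⅓)*196 = 1 + 196/3 = 199/3)
-l(B, M) = -1*199/3 = -199/3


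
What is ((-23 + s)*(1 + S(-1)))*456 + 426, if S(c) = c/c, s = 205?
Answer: 166410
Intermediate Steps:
S(c) = 1
((-23 + s)*(1 + S(-1)))*456 + 426 = ((-23 + 205)*(1 + 1))*456 + 426 = (182*2)*456 + 426 = 364*456 + 426 = 165984 + 426 = 166410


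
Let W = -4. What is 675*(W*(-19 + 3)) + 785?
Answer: 43985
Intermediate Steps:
675*(W*(-19 + 3)) + 785 = 675*(-4*(-19 + 3)) + 785 = 675*(-4*(-16)) + 785 = 675*64 + 785 = 43200 + 785 = 43985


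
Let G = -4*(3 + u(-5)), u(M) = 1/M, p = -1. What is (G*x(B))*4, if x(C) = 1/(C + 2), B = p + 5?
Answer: -112/15 ≈ -7.4667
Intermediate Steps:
B = 4 (B = -1 + 5 = 4)
G = -56/5 (G = -4*(3 + 1/(-5)) = -4*(3 - 1/5) = -4*14/5 = -56/5 ≈ -11.200)
x(C) = 1/(2 + C)
(G*x(B))*4 = -56/(5*(2 + 4))*4 = -56/5/6*4 = -56/5*1/6*4 = -28/15*4 = -112/15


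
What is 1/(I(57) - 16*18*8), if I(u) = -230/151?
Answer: -151/348134 ≈ -0.00043374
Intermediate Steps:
I(u) = -230/151 (I(u) = -230*1/151 = -230/151)
1/(I(57) - 16*18*8) = 1/(-230/151 - 16*18*8) = 1/(-230/151 - 288*8) = 1/(-230/151 - 2304) = 1/(-348134/151) = -151/348134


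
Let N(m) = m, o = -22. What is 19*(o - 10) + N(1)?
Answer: -607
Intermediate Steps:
19*(o - 10) + N(1) = 19*(-22 - 10) + 1 = 19*(-32) + 1 = -608 + 1 = -607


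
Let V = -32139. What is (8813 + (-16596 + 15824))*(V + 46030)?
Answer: 111697531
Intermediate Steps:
(8813 + (-16596 + 15824))*(V + 46030) = (8813 + (-16596 + 15824))*(-32139 + 46030) = (8813 - 772)*13891 = 8041*13891 = 111697531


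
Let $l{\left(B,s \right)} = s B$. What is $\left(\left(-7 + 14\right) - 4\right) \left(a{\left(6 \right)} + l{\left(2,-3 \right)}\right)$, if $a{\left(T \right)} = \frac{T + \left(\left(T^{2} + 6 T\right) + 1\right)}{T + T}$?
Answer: $\frac{7}{4} \approx 1.75$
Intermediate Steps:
$a{\left(T \right)} = \frac{1 + T^{2} + 7 T}{2 T}$ ($a{\left(T \right)} = \frac{T + \left(1 + T^{2} + 6 T\right)}{2 T} = \left(1 + T^{2} + 7 T\right) \frac{1}{2 T} = \frac{1 + T^{2} + 7 T}{2 T}$)
$l{\left(B,s \right)} = B s$
$\left(\left(-7 + 14\right) - 4\right) \left(a{\left(6 \right)} + l{\left(2,-3 \right)}\right) = \left(\left(-7 + 14\right) - 4\right) \left(\frac{1 + 6 \left(7 + 6\right)}{2 \cdot 6} + 2 \left(-3\right)\right) = \left(7 - 4\right) \left(\frac{1}{2} \cdot \frac{1}{6} \left(1 + 6 \cdot 13\right) - 6\right) = 3 \left(\frac{1}{2} \cdot \frac{1}{6} \left(1 + 78\right) - 6\right) = 3 \left(\frac{1}{2} \cdot \frac{1}{6} \cdot 79 - 6\right) = 3 \left(\frac{79}{12} - 6\right) = 3 \cdot \frac{7}{12} = \frac{7}{4}$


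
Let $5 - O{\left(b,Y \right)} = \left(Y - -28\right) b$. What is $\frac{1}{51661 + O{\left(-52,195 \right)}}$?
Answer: $\frac{1}{63262} \approx 1.5807 \cdot 10^{-5}$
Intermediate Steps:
$O{\left(b,Y \right)} = 5 - b \left(28 + Y\right)$ ($O{\left(b,Y \right)} = 5 - \left(Y - -28\right) b = 5 - \left(Y + 28\right) b = 5 - \left(28 + Y\right) b = 5 - b \left(28 + Y\right)$)
$\frac{1}{51661 + O{\left(-52,195 \right)}} = \frac{1}{51661 - \left(-1461 - 10140\right)} = \frac{1}{51661 + \left(5 + 1456 + 10140\right)} = \frac{1}{51661 + 11601} = \frac{1}{63262}$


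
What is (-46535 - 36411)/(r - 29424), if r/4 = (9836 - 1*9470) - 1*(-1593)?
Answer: 41473/10794 ≈ 3.8422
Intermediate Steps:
r = 7836 (r = 4*((9836 - 1*9470) - 1*(-1593)) = 4*((9836 - 9470) + 1593) = 4*(366 + 1593) = 4*1959 = 7836)
(-46535 - 36411)/(r - 29424) = (-46535 - 36411)/(7836 - 29424) = -82946/(-21588) = -82946*(-1/21588) = 41473/10794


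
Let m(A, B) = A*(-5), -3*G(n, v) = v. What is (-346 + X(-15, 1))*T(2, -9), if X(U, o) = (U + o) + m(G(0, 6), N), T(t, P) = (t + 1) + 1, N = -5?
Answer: -1400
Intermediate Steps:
G(n, v) = -v/3
T(t, P) = 2 + t (T(t, P) = (1 + t) + 1 = 2 + t)
m(A, B) = -5*A
X(U, o) = 10 + U + o (X(U, o) = (U + o) - (-5)*6/3 = (U + o) - 5*(-2) = (U + o) + 10 = 10 + U + o)
(-346 + X(-15, 1))*T(2, -9) = (-346 + (10 - 15 + 1))*(2 + 2) = (-346 - 4)*4 = -350*4 = -1400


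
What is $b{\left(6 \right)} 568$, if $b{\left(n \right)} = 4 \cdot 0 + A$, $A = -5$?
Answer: $-2840$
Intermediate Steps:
$b{\left(n \right)} = -5$ ($b{\left(n \right)} = 4 \cdot 0 - 5 = 0 - 5 = -5$)
$b{\left(6 \right)} 568 = \left(-5\right) 568 = -2840$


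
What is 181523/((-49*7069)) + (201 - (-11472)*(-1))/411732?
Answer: -26214296029/47538713964 ≈ -0.55143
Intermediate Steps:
181523/((-49*7069)) + (201 - (-11472)*(-1))/411732 = 181523/(-346381) + (201 - 239*48)*(1/411732) = 181523*(-1/346381) + (201 - 11472)*(1/411732) = -181523/346381 - 11271*1/411732 = -181523/346381 - 3757/137244 = -26214296029/47538713964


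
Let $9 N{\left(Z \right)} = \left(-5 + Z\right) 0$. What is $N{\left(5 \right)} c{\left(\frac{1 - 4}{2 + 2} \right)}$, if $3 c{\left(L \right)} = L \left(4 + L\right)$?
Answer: $0$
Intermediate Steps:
$c{\left(L \right)} = \frac{L \left(4 + L\right)}{3}$
$N{\left(Z \right)} = 0$ ($N{\left(Z \right)} = \frac{\left(-5 + Z\right) 0}{9} = \frac{1}{9} \cdot 0 = 0$)
$N{\left(5 \right)} c{\left(\frac{1 - 4}{2 + 2} \right)} = 0 \frac{\frac{1 - 4}{2 + 2} \left(4 + \frac{1 - 4}{2 + 2}\right)}{3} = 0 \frac{- \frac{3}{4} \left(4 - \frac{3}{4}\right)}{3} = 0 \frac{\left(-3\right) \frac{1}{4} \left(4 - \frac{3}{4}\right)}{3} = 0 \cdot \frac{1}{3} \left(- \frac{3}{4}\right) \left(4 - \frac{3}{4}\right) = 0 \cdot \frac{1}{3} \left(- \frac{3}{4}\right) \frac{13}{4} = 0 \left(- \frac{13}{16}\right) = 0$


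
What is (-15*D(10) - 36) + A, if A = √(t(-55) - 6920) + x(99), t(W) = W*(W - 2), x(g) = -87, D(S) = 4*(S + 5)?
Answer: -1023 + I*√3785 ≈ -1023.0 + 61.522*I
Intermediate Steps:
D(S) = 20 + 4*S (D(S) = 4*(5 + S) = 20 + 4*S)
t(W) = W*(-2 + W)
A = -87 + I*√3785 (A = √(-55*(-2 - 55) - 6920) - 87 = √(-55*(-57) - 6920) - 87 = √(3135 - 6920) - 87 = √(-3785) - 87 = I*√3785 - 87 = -87 + I*√3785 ≈ -87.0 + 61.522*I)
(-15*D(10) - 36) + A = (-15*(20 + 4*10) - 36) + (-87 + I*√3785) = (-15*(20 + 40) - 36) + (-87 + I*√3785) = (-15*60 - 36) + (-87 + I*√3785) = (-900 - 36) + (-87 + I*√3785) = -936 + (-87 + I*√3785) = -1023 + I*√3785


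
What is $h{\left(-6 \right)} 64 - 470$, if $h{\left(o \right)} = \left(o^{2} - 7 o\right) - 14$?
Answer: $3626$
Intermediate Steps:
$h{\left(o \right)} = -14 + o^{2} - 7 o$
$h{\left(-6 \right)} 64 - 470 = \left(-14 + \left(-6\right)^{2} - -42\right) 64 - 470 = \left(-14 + 36 + 42\right) 64 - 470 = 64 \cdot 64 - 470 = 4096 - 470 = 3626$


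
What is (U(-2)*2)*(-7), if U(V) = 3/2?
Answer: -21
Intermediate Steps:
U(V) = 3/2 (U(V) = 3*(½) = 3/2)
(U(-2)*2)*(-7) = ((3/2)*2)*(-7) = 3*(-7) = -21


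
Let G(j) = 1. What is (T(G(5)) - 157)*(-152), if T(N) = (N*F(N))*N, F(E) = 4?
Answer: 23256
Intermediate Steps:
T(N) = 4*N² (T(N) = (N*4)*N = (4*N)*N = 4*N²)
(T(G(5)) - 157)*(-152) = (4*1² - 157)*(-152) = (4*1 - 157)*(-152) = (4 - 157)*(-152) = -153*(-152) = 23256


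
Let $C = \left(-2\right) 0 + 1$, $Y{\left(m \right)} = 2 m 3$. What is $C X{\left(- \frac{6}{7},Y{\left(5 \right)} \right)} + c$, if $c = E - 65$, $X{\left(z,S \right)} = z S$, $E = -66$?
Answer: $- \frac{1097}{7} \approx -156.71$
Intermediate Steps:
$Y{\left(m \right)} = 6 m$
$X{\left(z,S \right)} = S z$
$c = -131$ ($c = -66 - 65 = -131$)
$C = 1$ ($C = 0 + 1 = 1$)
$C X{\left(- \frac{6}{7},Y{\left(5 \right)} \right)} + c = 1 \cdot 6 \cdot 5 \left(- \frac{6}{7}\right) - 131 = 1 \cdot 30 \left(\left(-6\right) \frac{1}{7}\right) - 131 = 1 \cdot 30 \left(- \frac{6}{7}\right) - 131 = 1 \left(- \frac{180}{7}\right) - 131 = - \frac{180}{7} - 131 = - \frac{1097}{7}$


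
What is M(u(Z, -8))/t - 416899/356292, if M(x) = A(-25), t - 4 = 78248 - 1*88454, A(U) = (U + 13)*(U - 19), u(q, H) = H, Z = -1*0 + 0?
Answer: -2220662887/1817445492 ≈ -1.2219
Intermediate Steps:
Z = 0 (Z = 0 + 0 = 0)
A(U) = (-19 + U)*(13 + U) (A(U) = (13 + U)*(-19 + U) = (-19 + U)*(13 + U))
t = -10202 (t = 4 + (78248 - 1*88454) = 4 + (78248 - 88454) = 4 - 10206 = -10202)
M(x) = 528 (M(x) = -247 + (-25)² - 6*(-25) = -247 + 625 + 150 = 528)
M(u(Z, -8))/t - 416899/356292 = 528/(-10202) - 416899/356292 = 528*(-1/10202) - 416899*1/356292 = -264/5101 - 416899/356292 = -2220662887/1817445492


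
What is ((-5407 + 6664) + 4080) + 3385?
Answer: 8722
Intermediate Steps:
((-5407 + 6664) + 4080) + 3385 = (1257 + 4080) + 3385 = 5337 + 3385 = 8722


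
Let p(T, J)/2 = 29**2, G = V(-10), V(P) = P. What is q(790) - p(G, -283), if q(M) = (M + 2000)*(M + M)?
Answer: 4406518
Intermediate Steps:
q(M) = 2*M*(2000 + M) (q(M) = (2000 + M)*(2*M) = 2*M*(2000 + M))
G = -10
p(T, J) = 1682 (p(T, J) = 2*29**2 = 2*841 = 1682)
q(790) - p(G, -283) = 2*790*(2000 + 790) - 1*1682 = 2*790*2790 - 1682 = 4408200 - 1682 = 4406518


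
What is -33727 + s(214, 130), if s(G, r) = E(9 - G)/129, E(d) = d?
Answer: -4350988/129 ≈ -33729.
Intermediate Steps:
s(G, r) = 3/43 - G/129 (s(G, r) = (9 - G)/129 = (9 - G)*(1/129) = 3/43 - G/129)
-33727 + s(214, 130) = -33727 + (3/43 - 1/129*214) = -33727 + (3/43 - 214/129) = -33727 - 205/129 = -4350988/129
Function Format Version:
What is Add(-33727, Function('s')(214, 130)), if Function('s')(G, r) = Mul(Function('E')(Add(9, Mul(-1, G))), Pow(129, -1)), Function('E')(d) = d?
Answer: Rational(-4350988, 129) ≈ -33729.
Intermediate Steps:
Function('s')(G, r) = Add(Rational(3, 43), Mul(Rational(-1, 129), G)) (Function('s')(G, r) = Mul(Add(9, Mul(-1, G)), Pow(129, -1)) = Mul(Add(9, Mul(-1, G)), Rational(1, 129)) = Add(Rational(3, 43), Mul(Rational(-1, 129), G)))
Add(-33727, Function('s')(214, 130)) = Add(-33727, Add(Rational(3, 43), Mul(Rational(-1, 129), 214))) = Add(-33727, Add(Rational(3, 43), Rational(-214, 129))) = Add(-33727, Rational(-205, 129)) = Rational(-4350988, 129)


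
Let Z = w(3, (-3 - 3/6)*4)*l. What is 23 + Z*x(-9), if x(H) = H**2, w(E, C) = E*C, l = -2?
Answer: 6827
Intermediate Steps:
w(E, C) = C*E
Z = 84 (Z = (((-3 - 3/6)*4)*3)*(-2) = (((-3 - 3*1/6)*4)*3)*(-2) = (((-3 - 1/2)*4)*3)*(-2) = (-7/2*4*3)*(-2) = -14*3*(-2) = -42*(-2) = 84)
23 + Z*x(-9) = 23 + 84*(-9)**2 = 23 + 84*81 = 23 + 6804 = 6827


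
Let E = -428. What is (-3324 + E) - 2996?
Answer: -6748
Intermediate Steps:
(-3324 + E) - 2996 = (-3324 - 428) - 2996 = -3752 - 2996 = -6748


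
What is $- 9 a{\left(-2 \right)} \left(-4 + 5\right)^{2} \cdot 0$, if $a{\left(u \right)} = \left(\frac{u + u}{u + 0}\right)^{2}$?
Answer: $0$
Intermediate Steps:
$a{\left(u \right)} = 4$ ($a{\left(u \right)} = \left(\frac{2 u}{u}\right)^{2} = 2^{2} = 4$)
$- 9 a{\left(-2 \right)} \left(-4 + 5\right)^{2} \cdot 0 = - 9 \cdot 4 \left(-4 + 5\right)^{2} \cdot 0 = - 9 \cdot 4 \cdot 1^{2} \cdot 0 = - 9 \cdot 4 \cdot 1 \cdot 0 = \left(-9\right) 4 \cdot 0 = \left(-36\right) 0 = 0$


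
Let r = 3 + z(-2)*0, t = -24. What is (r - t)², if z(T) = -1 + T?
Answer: 729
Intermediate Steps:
r = 3 (r = 3 + (-1 - 2)*0 = 3 - 3*0 = 3 + 0 = 3)
(r - t)² = (3 - 1*(-24))² = (3 + 24)² = 27² = 729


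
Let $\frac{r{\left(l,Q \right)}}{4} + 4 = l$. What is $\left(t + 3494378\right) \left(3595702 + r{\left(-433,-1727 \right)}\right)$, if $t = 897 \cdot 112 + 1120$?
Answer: $12923722013748$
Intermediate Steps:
$r{\left(l,Q \right)} = -16 + 4 l$
$t = 101584$ ($t = 100464 + 1120 = 101584$)
$\left(t + 3494378\right) \left(3595702 + r{\left(-433,-1727 \right)}\right) = \left(101584 + 3494378\right) \left(3595702 + \left(-16 + 4 \left(-433\right)\right)\right) = 3595962 \left(3595702 - 1748\right) = 3595962 \cdot 3593954 = 12923722013748$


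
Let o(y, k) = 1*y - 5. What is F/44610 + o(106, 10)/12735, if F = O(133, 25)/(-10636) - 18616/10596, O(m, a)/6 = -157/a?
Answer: 35087607715157/4446199635466500 ≈ 0.0078916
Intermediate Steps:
O(m, a) = -942/a (O(m, a) = 6*(-157/a) = -942/a)
o(y, k) = -5 + y (o(y, k) = y - 5 = -5 + y)
F = -617501621/352184550 (F = -942/25/(-10636) - 18616/10596 = -942*1/25*(-1/10636) - 18616*1/10596 = -942/25*(-1/10636) - 4654/2649 = 471/132950 - 4654/2649 = -617501621/352184550 ≈ -1.7533)
F/44610 + o(106, 10)/12735 = -617501621/352184550/44610 + (-5 + 106)/12735 = -617501621/352184550*1/44610 + 101*(1/12735) = -617501621/15710952775500 + 101/12735 = 35087607715157/4446199635466500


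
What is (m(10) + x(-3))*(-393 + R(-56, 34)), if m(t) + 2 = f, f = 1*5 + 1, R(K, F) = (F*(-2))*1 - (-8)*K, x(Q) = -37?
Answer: 29997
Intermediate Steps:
R(K, F) = -2*F + 8*K (R(K, F) = -2*F*1 + 8*K = -2*F + 8*K)
f = 6 (f = 5 + 1 = 6)
m(t) = 4 (m(t) = -2 + 6 = 4)
(m(10) + x(-3))*(-393 + R(-56, 34)) = (4 - 37)*(-393 + (-2*34 + 8*(-56))) = -33*(-393 + (-68 - 448)) = -33*(-393 - 516) = -33*(-909) = 29997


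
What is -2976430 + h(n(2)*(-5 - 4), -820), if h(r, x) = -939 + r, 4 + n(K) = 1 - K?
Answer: -2977324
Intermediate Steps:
n(K) = -3 - K (n(K) = -4 + (1 - K) = -3 - K)
-2976430 + h(n(2)*(-5 - 4), -820) = -2976430 + (-939 + (-3 - 1*2)*(-5 - 4)) = -2976430 + (-939 + (-3 - 2)*(-9)) = -2976430 + (-939 - 5*(-9)) = -2976430 + (-939 + 45) = -2976430 - 894 = -2977324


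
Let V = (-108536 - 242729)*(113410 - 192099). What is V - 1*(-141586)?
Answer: 27640833171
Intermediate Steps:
V = 27640691585 (V = -351265*(-78689) = 27640691585)
V - 1*(-141586) = 27640691585 - 1*(-141586) = 27640691585 + 141586 = 27640833171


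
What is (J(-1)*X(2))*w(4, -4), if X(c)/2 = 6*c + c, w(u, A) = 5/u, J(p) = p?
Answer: -35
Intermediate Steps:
X(c) = 14*c (X(c) = 2*(6*c + c) = 2*(7*c) = 14*c)
(J(-1)*X(2))*w(4, -4) = (-14*2)*(5/4) = (-1*28)*(5*(1/4)) = -28*5/4 = -35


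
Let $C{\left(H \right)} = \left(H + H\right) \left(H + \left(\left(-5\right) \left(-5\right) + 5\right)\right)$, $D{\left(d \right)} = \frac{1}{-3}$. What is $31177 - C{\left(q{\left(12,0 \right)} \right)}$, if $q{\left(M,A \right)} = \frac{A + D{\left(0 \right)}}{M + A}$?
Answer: $\frac{20203775}{648} \approx 31179.0$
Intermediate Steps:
$D{\left(d \right)} = - \frac{1}{3}$
$q{\left(M,A \right)} = \frac{- \frac{1}{3} + A}{A + M}$ ($q{\left(M,A \right)} = \frac{A - \frac{1}{3}}{M + A} = \frac{- \frac{1}{3} + A}{A + M}$)
$C{\left(H \right)} = 2 H \left(30 + H\right)$ ($C{\left(H \right)} = 2 H \left(H + \left(25 + 5\right)\right) = 2 H \left(H + 30\right) = 2 H \left(30 + H\right)$)
$31177 - C{\left(q{\left(12,0 \right)} \right)} = 31177 - 2 \frac{- \frac{1}{3} + 0}{0 + 12} \left(30 + \frac{- \frac{1}{3} + 0}{0 + 12}\right) = 31177 - 2 \cdot \frac{1}{12} \left(- \frac{1}{3}\right) \left(30 + \frac{1}{12} \left(- \frac{1}{3}\right)\right) = 31177 - 2 \left(- \frac{1}{36}\right) \left(30 - \frac{1}{36}\right) = 31177 - 2 \left(- \frac{1}{36}\right) \frac{1079}{36} = 31177 - - \frac{1079}{648} = 31177 + \frac{1079}{648} = \frac{20203775}{648}$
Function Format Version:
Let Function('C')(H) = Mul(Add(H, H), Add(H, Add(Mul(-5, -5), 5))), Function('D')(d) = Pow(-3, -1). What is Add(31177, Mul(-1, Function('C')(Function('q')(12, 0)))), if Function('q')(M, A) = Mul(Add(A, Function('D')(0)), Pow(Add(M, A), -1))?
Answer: Rational(20203775, 648) ≈ 31179.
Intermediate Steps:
Function('D')(d) = Rational(-1, 3)
Function('q')(M, A) = Mul(Pow(Add(A, M), -1), Add(Rational(-1, 3), A)) (Function('q')(M, A) = Mul(Add(A, Rational(-1, 3)), Pow(Add(M, A), -1)) = Mul(Add(Rational(-1, 3), A), Pow(Add(A, M), -1)) = Mul(Pow(Add(A, M), -1), Add(Rational(-1, 3), A)))
Function('C')(H) = Mul(2, H, Add(30, H)) (Function('C')(H) = Mul(Mul(2, H), Add(H, Add(25, 5))) = Mul(Mul(2, H), Add(H, 30)) = Mul(Mul(2, H), Add(30, H)) = Mul(2, H, Add(30, H)))
Add(31177, Mul(-1, Function('C')(Function('q')(12, 0)))) = Add(31177, Mul(-1, Mul(2, Mul(Pow(Add(0, 12), -1), Add(Rational(-1, 3), 0)), Add(30, Mul(Pow(Add(0, 12), -1), Add(Rational(-1, 3), 0)))))) = Add(31177, Mul(-1, Mul(2, Mul(Pow(12, -1), Rational(-1, 3)), Add(30, Mul(Pow(12, -1), Rational(-1, 3)))))) = Add(31177, Mul(-1, Mul(2, Mul(Rational(1, 12), Rational(-1, 3)), Add(30, Mul(Rational(1, 12), Rational(-1, 3)))))) = Add(31177, Mul(-1, Mul(2, Rational(-1, 36), Add(30, Rational(-1, 36))))) = Add(31177, Mul(-1, Mul(2, Rational(-1, 36), Rational(1079, 36)))) = Add(31177, Mul(-1, Rational(-1079, 648))) = Add(31177, Rational(1079, 648)) = Rational(20203775, 648)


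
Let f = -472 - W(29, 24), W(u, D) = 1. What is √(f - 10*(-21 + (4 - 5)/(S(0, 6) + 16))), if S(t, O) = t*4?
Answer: I*√4198/4 ≈ 16.198*I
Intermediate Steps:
S(t, O) = 4*t
f = -473 (f = -472 - 1*1 = -472 - 1 = -473)
√(f - 10*(-21 + (4 - 5)/(S(0, 6) + 16))) = √(-473 - 10*(-21 + (4 - 5)/(4*0 + 16))) = √(-473 - 10*(-21 - 1/(0 + 16))) = √(-473 - 10*(-21 - 1/16)) = √(-473 - 10*(-337/16)) = √(-473 + 1685/8) = √(-2099/8) = I*√4198/4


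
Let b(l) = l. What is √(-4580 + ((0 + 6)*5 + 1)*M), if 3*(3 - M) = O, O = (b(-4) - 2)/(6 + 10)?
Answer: 3*I*√7970/4 ≈ 66.956*I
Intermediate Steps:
O = -3/8 (O = (-4 - 2)/(6 + 10) = -6/16 = -6*1/16 = -3/8 ≈ -0.37500)
M = 25/8 (M = 3 - ⅓*(-3/8) = 3 + ⅛ = 25/8 ≈ 3.1250)
√(-4580 + ((0 + 6)*5 + 1)*M) = √(-4580 + ((0 + 6)*5 + 1)*(25/8)) = √(-4580 + (6*5 + 1)*(25/8)) = √(-4580 + (30 + 1)*(25/8)) = √(-4580 + 31*(25/8)) = √(-4580 + 775/8) = √(-35865/8) = 3*I*√7970/4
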